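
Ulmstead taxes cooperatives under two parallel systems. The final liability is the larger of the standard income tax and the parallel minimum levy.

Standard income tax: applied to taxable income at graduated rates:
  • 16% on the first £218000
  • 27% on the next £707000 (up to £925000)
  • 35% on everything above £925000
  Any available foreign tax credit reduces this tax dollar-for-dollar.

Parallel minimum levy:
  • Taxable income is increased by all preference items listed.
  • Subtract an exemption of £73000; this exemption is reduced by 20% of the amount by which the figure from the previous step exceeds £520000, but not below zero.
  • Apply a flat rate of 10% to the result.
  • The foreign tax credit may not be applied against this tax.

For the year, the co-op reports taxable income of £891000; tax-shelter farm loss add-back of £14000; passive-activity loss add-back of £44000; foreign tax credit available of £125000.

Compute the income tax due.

Standard income tax:
  £218000 × 16% = £34880
  £673000 × 27% = £181710
  → £216590
  Less foreign tax credit £125000 → £91590

Parallel minimum levy:
  Adjusted income: £891000 + £14000 + £44000 = £949000
  Exemption: 20% × (£949000 − £520000) = £85800 ≥ £73000, so the exemption is fully phased out
  Base: £949000 − £0 = £949000
  £949000 × 10% = £94900

£94900 > £91590, so the parallel minimum levy is the binding amount.

£94900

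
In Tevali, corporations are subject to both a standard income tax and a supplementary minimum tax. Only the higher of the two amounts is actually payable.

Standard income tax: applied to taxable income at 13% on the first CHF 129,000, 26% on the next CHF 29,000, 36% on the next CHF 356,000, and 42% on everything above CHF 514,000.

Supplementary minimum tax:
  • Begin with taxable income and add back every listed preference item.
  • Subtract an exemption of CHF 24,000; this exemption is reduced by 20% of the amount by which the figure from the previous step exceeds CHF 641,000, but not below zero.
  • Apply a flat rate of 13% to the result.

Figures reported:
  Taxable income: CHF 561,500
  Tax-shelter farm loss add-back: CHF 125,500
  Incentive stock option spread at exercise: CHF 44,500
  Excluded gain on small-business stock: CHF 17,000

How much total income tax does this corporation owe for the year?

Supplementary minimum tax:
  Adjusted income: CHF 561,500 + CHF 125,500 + CHF 44,500 + CHF 17,000 = CHF 748,500
  Exemption: CHF 24,000 − 20% × (CHF 748,500 − CHF 641,000) = CHF 24,000 − CHF 21,500 = CHF 2,500
  Base: CHF 748,500 − CHF 2,500 = CHF 746,000
  CHF 746,000 × 13% = CHF 96,980

Standard income tax:
  CHF 129,000 × 13% = CHF 16,770
  CHF 29,000 × 26% = CHF 7,540
  CHF 356,000 × 36% = CHF 128,160
  CHF 47,500 × 42% = CHF 19,950
  → CHF 172,420

CHF 172,420 > CHF 96,980, so the standard income tax governs.

CHF 172,420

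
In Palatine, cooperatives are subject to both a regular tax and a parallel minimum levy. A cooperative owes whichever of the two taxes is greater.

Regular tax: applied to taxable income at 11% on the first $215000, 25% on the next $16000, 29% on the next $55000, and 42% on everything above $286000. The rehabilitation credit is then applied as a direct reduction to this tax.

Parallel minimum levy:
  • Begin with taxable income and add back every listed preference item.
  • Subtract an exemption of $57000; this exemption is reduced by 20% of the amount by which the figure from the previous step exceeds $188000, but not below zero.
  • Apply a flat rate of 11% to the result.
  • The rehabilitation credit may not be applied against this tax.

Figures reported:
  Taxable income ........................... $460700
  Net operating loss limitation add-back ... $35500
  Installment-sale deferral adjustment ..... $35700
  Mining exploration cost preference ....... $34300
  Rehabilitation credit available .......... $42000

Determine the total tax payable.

Parallel minimum levy:
  Adjusted income: $460700 + $35500 + $35700 + $34300 = $566200
  Exemption: 20% × ($566200 − $188000) = $75640 ≥ $57000, so the exemption is fully phased out
  Base: $566200 − $0 = $566200
  $566200 × 11% = $62282

Regular tax:
  $215000 × 11% = $23650
  $16000 × 25% = $4000
  $55000 × 29% = $15950
  $174700 × 42% = $73374
  → $116974
  Less rehabilitation credit $42000 → $74974

$74974 > $62282, so the regular tax governs.

$74974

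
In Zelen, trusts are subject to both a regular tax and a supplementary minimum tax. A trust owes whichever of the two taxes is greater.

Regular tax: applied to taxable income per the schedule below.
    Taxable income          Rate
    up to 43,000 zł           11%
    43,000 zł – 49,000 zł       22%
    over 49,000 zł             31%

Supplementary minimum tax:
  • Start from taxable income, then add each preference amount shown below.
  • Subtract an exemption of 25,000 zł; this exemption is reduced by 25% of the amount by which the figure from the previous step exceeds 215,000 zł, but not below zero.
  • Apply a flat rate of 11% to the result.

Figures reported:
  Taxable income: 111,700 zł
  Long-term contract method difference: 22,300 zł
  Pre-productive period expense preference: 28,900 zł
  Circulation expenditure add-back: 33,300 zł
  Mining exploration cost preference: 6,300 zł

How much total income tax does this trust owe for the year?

Supplementary minimum tax:
  Adjusted income: 111,700 zł + 22,300 zł + 28,900 zł + 33,300 zł + 6,300 zł = 202,500 zł
  Exemption: 202,500 zł ≤ 215,000 zł, so full 25,000 zł applies
  Base: 202,500 zł − 25,000 zł = 177,500 zł
  177,500 zł × 11% = 19,525 zł

Regular tax:
  43,000 zł × 11% = 4,730 zł
  6,000 zł × 22% = 1,320 zł
  62,700 zł × 31% = 19,437 zł
  → 25,487 zł

25,487 zł > 19,525 zł, so the regular tax governs.

25,487 zł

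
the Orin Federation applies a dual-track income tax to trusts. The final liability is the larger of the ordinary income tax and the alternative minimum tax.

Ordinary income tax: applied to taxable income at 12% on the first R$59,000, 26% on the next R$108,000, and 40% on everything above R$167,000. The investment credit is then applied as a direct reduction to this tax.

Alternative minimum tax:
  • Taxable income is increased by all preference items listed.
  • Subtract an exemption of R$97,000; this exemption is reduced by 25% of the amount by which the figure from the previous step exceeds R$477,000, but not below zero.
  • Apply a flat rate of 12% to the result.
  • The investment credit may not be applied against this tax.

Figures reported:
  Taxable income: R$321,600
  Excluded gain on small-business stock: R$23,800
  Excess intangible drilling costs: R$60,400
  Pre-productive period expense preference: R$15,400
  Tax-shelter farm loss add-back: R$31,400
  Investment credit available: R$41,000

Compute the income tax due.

R$56,000

Alternative minimum tax:
  Adjusted income: R$321,600 + R$23,800 + R$60,400 + R$15,400 + R$31,400 = R$452,600
  Exemption: R$452,600 ≤ R$477,000, so full R$97,000 applies
  Base: R$452,600 − R$97,000 = R$355,600
  R$355,600 × 12% = R$42,672

Ordinary income tax:
  R$59,000 × 12% = R$7,080
  R$108,000 × 26% = R$28,080
  R$154,600 × 40% = R$61,840
  → R$97,000
  Less investment credit R$41,000 → R$56,000

R$56,000 > R$42,672, so the ordinary income tax governs.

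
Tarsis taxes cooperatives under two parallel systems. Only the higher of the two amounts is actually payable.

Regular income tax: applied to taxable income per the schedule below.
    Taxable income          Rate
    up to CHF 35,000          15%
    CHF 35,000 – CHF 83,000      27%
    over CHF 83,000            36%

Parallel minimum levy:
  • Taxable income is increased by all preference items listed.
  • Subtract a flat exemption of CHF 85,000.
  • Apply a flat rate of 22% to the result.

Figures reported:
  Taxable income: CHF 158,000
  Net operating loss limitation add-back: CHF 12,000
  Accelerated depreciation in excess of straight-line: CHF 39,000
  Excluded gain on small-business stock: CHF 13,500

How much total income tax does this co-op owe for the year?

Regular income tax:
  CHF 35,000 × 15% = CHF 5,250
  CHF 48,000 × 27% = CHF 12,960
  CHF 75,000 × 36% = CHF 27,000
  → CHF 45,210

Parallel minimum levy:
  Adjusted income: CHF 158,000 + CHF 12,000 + CHF 39,000 + CHF 13,500 = CHF 222,500
  Less exemption CHF 85,000 → base CHF 137,500
  CHF 137,500 × 22% = CHF 30,250

CHF 45,210 > CHF 30,250, so the regular income tax governs.

CHF 45,210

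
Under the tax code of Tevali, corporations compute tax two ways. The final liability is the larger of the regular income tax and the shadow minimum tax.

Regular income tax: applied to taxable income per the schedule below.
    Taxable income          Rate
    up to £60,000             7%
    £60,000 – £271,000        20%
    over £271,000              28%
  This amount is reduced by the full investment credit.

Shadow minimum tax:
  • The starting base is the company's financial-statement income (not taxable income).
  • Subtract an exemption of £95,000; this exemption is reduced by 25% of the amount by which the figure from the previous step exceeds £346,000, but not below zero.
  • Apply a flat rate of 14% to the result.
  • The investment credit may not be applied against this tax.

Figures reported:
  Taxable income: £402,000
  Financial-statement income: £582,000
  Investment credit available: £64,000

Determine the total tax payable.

Shadow minimum tax:
  Base (financial-statement income): £582,000
  Exemption: £95,000 − 25% × (£582,000 − £346,000) = £95,000 − £59,000 = £36,000
  Base: £582,000 − £36,000 = £546,000
  £546,000 × 14% = £76,440

Regular income tax:
  £60,000 × 7% = £4,200
  £211,000 × 20% = £42,200
  £131,000 × 28% = £36,680
  → £83,080
  Less investment credit £64,000 → £19,080

£76,440 > £19,080, so the shadow minimum tax is the binding amount.

£76,440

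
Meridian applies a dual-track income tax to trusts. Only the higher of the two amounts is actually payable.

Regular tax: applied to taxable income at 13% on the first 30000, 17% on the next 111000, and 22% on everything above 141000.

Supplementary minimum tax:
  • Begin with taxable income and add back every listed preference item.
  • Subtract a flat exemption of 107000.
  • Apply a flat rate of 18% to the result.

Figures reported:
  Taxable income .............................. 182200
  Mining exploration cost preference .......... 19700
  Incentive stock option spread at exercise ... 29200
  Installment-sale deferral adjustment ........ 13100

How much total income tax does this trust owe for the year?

31834

Supplementary minimum tax:
  Adjusted income: 182200 + 19700 + 29200 + 13100 = 244200
  Less exemption 107000 → base 137200
  137200 × 18% = 24696

Regular tax:
  30000 × 13% = 3900
  111000 × 17% = 18870
  41200 × 22% = 9064
  → 31834

31834 > 24696, so the regular tax governs.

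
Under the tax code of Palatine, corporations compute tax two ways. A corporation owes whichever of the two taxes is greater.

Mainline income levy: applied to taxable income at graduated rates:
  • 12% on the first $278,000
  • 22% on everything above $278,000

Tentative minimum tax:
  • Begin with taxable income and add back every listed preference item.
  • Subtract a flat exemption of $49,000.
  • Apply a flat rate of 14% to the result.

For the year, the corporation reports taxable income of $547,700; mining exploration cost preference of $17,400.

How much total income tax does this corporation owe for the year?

Mainline income levy:
  $278,000 × 12% = $33,360
  $269,700 × 22% = $59,334
  → $92,694

Tentative minimum tax:
  Adjusted income: $547,700 + $17,400 = $565,100
  Less exemption $49,000 → base $516,100
  $516,100 × 14% = $72,254

$92,694 > $72,254, so the mainline income levy governs.

$92,694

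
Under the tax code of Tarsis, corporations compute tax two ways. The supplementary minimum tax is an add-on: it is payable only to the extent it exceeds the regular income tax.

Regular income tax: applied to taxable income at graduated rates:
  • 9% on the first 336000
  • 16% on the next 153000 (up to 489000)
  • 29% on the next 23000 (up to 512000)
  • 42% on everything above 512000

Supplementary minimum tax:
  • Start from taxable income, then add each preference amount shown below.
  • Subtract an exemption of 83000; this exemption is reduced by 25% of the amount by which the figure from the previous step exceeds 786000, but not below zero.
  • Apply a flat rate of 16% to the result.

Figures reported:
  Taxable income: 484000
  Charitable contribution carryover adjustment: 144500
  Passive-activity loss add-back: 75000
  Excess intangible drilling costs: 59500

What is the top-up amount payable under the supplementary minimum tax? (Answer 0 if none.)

Supplementary minimum tax:
  Adjusted income: 484000 + 144500 + 75000 + 59500 = 763000
  Exemption: 763000 ≤ 786000, so full 83000 applies
  Base: 763000 − 83000 = 680000
  680000 × 16% = 108800

Regular income tax:
  336000 × 9% = 30240
  148000 × 16% = 23680
  → 53920

Excess of supplementary minimum tax over regular income tax: 108800 − 53920 = 54880.

54880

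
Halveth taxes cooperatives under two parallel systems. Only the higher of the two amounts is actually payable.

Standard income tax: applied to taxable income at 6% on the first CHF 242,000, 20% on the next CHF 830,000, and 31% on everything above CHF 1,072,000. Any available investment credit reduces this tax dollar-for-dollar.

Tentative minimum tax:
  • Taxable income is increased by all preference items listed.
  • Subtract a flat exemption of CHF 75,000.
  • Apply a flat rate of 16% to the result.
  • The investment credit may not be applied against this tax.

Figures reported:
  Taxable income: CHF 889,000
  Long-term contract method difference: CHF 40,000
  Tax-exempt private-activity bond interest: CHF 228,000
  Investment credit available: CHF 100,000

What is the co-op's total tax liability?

CHF 173,120

Standard income tax:
  CHF 242,000 × 6% = CHF 14,520
  CHF 647,000 × 20% = CHF 129,400
  → CHF 143,920
  Less investment credit CHF 100,000 → CHF 43,920

Tentative minimum tax:
  Adjusted income: CHF 889,000 + CHF 40,000 + CHF 228,000 = CHF 1,157,000
  Less exemption CHF 75,000 → base CHF 1,082,000
  CHF 1,082,000 × 16% = CHF 173,120

CHF 173,120 > CHF 43,920, so the tentative minimum tax is the binding amount.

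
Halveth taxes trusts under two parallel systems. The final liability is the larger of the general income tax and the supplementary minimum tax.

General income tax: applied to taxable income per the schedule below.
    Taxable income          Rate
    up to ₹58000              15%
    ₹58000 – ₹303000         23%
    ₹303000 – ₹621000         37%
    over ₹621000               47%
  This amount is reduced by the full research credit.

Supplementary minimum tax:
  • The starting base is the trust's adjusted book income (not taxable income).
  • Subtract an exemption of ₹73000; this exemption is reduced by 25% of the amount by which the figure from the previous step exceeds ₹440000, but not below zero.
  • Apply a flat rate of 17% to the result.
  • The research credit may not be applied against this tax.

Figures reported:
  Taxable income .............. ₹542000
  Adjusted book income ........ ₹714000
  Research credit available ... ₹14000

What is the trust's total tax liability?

₹139480

General income tax:
  ₹58000 × 15% = ₹8700
  ₹245000 × 23% = ₹56350
  ₹239000 × 37% = ₹88430
  → ₹153480
  Less research credit ₹14000 → ₹139480

Supplementary minimum tax:
  Base (adjusted book income): ₹714000
  Exemption: ₹73000 − 25% × (₹714000 − ₹440000) = ₹73000 − ₹68500 = ₹4500
  Base: ₹714000 − ₹4500 = ₹709500
  ₹709500 × 17% = ₹120615

₹139480 > ₹120615, so the general income tax governs.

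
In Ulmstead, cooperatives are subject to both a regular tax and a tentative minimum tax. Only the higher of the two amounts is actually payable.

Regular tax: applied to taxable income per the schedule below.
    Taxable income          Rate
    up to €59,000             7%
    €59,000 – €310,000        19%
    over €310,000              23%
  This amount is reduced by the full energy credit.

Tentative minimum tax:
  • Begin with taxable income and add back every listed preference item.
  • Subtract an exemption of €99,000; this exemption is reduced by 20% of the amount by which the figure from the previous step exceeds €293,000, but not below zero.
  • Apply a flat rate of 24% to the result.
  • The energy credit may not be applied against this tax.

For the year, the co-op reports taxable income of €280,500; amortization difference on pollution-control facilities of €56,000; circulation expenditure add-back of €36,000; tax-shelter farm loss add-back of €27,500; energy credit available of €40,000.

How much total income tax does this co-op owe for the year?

Regular tax:
  €59,000 × 7% = €4,130
  €221,500 × 19% = €42,085
  → €46,215
  Less energy credit €40,000 → €6,215

Tentative minimum tax:
  Adjusted income: €280,500 + €56,000 + €36,000 + €27,500 = €400,000
  Exemption: €99,000 − 20% × (€400,000 − €293,000) = €99,000 − €21,400 = €77,600
  Base: €400,000 − €77,600 = €322,400
  €322,400 × 24% = €77,376

€77,376 > €6,215, so the tentative minimum tax is the binding amount.

€77,376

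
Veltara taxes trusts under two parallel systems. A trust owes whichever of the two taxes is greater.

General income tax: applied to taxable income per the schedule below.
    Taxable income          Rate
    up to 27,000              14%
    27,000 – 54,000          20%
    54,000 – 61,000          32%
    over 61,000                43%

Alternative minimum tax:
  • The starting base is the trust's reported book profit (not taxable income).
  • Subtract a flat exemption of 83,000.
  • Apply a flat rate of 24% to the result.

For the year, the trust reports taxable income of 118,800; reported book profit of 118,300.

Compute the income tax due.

General income tax:
  27,000 × 14% = 3,780
  27,000 × 20% = 5,400
  7,000 × 32% = 2,240
  57,800 × 43% = 24,854
  → 36,274

Alternative minimum tax:
  Base (reported book profit): 118,300
  Less exemption 83,000 → base 35,300
  35,300 × 24% = 8,472

36,274 > 8,472, so the general income tax governs.

36,274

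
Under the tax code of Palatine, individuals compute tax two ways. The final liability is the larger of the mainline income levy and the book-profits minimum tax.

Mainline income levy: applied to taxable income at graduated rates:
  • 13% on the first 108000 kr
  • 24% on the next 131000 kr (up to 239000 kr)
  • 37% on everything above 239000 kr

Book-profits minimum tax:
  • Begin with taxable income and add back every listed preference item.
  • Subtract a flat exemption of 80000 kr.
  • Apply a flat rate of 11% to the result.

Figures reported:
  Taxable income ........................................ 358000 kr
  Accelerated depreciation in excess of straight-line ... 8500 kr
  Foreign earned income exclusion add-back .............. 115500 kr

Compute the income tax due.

89510 kr

Mainline income levy:
  108000 kr × 13% = 14040 kr
  131000 kr × 24% = 31440 kr
  119000 kr × 37% = 44030 kr
  → 89510 kr

Book-profits minimum tax:
  Adjusted income: 358000 kr + 8500 kr + 115500 kr = 482000 kr
  Less exemption 80000 kr → base 402000 kr
  402000 kr × 11% = 44220 kr

89510 kr > 44220 kr, so the mainline income levy governs.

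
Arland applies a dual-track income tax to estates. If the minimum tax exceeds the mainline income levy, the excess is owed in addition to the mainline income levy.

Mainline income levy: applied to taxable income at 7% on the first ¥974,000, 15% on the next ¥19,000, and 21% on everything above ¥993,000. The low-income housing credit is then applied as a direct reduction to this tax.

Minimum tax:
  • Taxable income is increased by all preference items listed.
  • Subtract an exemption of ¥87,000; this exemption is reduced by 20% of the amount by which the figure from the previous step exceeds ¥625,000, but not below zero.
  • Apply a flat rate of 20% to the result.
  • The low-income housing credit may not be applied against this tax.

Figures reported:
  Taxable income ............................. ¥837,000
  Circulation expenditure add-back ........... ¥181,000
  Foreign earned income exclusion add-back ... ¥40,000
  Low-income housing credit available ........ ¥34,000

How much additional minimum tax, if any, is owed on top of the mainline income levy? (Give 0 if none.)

Minimum tax:
  Adjusted income: ¥837,000 + ¥181,000 + ¥40,000 = ¥1,058,000
  Exemption: ¥87,000 − 20% × (¥1,058,000 − ¥625,000) = ¥87,000 − ¥86,600 = ¥400
  Base: ¥1,058,000 − ¥400 = ¥1,057,600
  ¥1,057,600 × 20% = ¥211,520

Mainline income levy:
  ¥837,000 × 7% = ¥58,590
  Less low-income housing credit ¥34,000 → ¥24,590

Excess of minimum tax over mainline income levy: ¥211,520 − ¥24,590 = ¥186,930.

¥186,930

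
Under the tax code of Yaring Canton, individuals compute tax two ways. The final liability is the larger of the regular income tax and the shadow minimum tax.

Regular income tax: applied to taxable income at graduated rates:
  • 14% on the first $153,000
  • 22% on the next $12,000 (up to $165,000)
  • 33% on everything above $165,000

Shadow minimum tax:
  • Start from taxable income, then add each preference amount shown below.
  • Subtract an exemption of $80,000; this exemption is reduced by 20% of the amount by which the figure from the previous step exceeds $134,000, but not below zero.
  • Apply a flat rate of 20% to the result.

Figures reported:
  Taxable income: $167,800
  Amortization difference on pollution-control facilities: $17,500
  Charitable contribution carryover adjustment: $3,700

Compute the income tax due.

$24,984

Shadow minimum tax:
  Adjusted income: $167,800 + $17,500 + $3,700 = $189,000
  Exemption: $80,000 − 20% × ($189,000 − $134,000) = $80,000 − $11,000 = $69,000
  Base: $189,000 − $69,000 = $120,000
  $120,000 × 20% = $24,000

Regular income tax:
  $153,000 × 14% = $21,420
  $12,000 × 22% = $2,640
  $2,800 × 33% = $924
  → $24,984

$24,984 > $24,000, so the regular income tax governs.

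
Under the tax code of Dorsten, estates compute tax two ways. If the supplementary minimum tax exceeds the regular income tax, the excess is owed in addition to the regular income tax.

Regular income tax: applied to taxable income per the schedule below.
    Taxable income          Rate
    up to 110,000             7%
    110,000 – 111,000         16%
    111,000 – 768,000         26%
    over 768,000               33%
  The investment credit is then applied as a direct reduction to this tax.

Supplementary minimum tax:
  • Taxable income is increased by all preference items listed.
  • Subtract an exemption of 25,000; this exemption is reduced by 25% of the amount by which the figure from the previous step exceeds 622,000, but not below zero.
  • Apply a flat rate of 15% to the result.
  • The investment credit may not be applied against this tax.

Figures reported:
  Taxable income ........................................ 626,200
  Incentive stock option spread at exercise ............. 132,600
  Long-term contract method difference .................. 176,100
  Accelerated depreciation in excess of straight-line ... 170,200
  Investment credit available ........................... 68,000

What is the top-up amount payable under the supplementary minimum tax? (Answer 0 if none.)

91,953

Supplementary minimum tax:
  Adjusted income: 626,200 + 132,600 + 176,100 + 170,200 = 1,105,100
  Exemption: 25% × (1,105,100 − 622,000) = 120,775 ≥ 25,000, so the exemption is fully phased out
  Base: 1,105,100 − 0 = 1,105,100
  1,105,100 × 15% = 165,765

Regular income tax:
  110,000 × 7% = 7,700
  1,000 × 16% = 160
  515,200 × 26% = 133,952
  → 141,812
  Less investment credit 68,000 → 73,812

Excess of supplementary minimum tax over regular income tax: 165,765 − 73,812 = 91,953.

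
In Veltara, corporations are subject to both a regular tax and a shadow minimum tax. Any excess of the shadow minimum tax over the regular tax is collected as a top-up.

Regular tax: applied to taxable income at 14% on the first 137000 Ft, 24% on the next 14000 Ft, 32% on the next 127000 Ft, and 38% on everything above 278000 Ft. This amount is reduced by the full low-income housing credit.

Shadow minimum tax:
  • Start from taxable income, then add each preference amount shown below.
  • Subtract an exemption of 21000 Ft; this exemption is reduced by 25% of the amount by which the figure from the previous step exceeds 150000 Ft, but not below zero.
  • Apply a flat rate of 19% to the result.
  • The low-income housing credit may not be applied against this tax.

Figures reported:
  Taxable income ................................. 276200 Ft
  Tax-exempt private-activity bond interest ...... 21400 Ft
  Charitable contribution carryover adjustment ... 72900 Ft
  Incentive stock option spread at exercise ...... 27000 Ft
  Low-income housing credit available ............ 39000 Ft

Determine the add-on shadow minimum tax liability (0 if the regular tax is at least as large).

Regular tax:
  137000 Ft × 14% = 19180 Ft
  14000 Ft × 24% = 3360 Ft
  125200 Ft × 32% = 40064 Ft
  → 62604 Ft
  Less low-income housing credit 39000 Ft → 23604 Ft

Shadow minimum tax:
  Adjusted income: 276200 Ft + 21400 Ft + 72900 Ft + 27000 Ft = 397500 Ft
  Exemption: 25% × (397500 Ft − 150000 Ft) = 61875 Ft ≥ 21000 Ft, so the exemption is fully phased out
  Base: 397500 Ft − 0 Ft = 397500 Ft
  397500 Ft × 19% = 75525 Ft

Excess of shadow minimum tax over regular tax: 75525 Ft − 23604 Ft = 51921 Ft.

51921 Ft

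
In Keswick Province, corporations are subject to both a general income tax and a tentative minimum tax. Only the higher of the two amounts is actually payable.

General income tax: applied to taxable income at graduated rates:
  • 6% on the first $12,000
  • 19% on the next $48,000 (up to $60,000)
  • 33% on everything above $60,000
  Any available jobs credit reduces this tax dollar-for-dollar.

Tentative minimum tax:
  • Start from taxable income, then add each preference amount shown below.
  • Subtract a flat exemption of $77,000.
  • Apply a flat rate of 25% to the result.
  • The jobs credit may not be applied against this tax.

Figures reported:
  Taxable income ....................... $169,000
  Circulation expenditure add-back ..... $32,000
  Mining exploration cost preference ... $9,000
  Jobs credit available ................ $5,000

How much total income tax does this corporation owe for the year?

General income tax:
  $12,000 × 6% = $720
  $48,000 × 19% = $9,120
  $109,000 × 33% = $35,970
  → $45,810
  Less jobs credit $5,000 → $40,810

Tentative minimum tax:
  Adjusted income: $169,000 + $32,000 + $9,000 = $210,000
  Less exemption $77,000 → base $133,000
  $133,000 × 25% = $33,250

$40,810 > $33,250, so the general income tax governs.

$40,810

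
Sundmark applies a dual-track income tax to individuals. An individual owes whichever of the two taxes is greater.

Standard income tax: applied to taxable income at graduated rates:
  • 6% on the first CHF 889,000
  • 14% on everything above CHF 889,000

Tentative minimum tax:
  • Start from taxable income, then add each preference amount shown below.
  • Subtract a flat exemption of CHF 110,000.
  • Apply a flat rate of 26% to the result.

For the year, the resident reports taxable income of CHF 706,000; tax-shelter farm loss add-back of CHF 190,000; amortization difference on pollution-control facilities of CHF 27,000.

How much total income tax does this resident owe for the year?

CHF 211,380

Tentative minimum tax:
  Adjusted income: CHF 706,000 + CHF 190,000 + CHF 27,000 = CHF 923,000
  Less exemption CHF 110,000 → base CHF 813,000
  CHF 813,000 × 26% = CHF 211,380

Standard income tax:
  CHF 706,000 × 6% = CHF 42,360

CHF 211,380 > CHF 42,360, so the tentative minimum tax is the binding amount.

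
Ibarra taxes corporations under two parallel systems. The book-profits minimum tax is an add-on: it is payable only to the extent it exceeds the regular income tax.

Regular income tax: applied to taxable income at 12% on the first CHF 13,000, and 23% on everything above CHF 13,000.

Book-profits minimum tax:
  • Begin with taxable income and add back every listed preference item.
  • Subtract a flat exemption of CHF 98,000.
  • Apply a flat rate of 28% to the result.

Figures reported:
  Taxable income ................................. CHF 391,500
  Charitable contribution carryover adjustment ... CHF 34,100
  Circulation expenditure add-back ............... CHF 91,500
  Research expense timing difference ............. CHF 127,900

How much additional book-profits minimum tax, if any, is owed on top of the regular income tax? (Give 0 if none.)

Regular income tax:
  CHF 13,000 × 12% = CHF 1,560
  CHF 378,500 × 23% = CHF 87,055
  → CHF 88,615

Book-profits minimum tax:
  Adjusted income: CHF 391,500 + CHF 34,100 + CHF 91,500 + CHF 127,900 = CHF 645,000
  Less exemption CHF 98,000 → base CHF 547,000
  CHF 547,000 × 28% = CHF 153,160

Excess of book-profits minimum tax over regular income tax: CHF 153,160 − CHF 88,615 = CHF 64,545.

CHF 64,545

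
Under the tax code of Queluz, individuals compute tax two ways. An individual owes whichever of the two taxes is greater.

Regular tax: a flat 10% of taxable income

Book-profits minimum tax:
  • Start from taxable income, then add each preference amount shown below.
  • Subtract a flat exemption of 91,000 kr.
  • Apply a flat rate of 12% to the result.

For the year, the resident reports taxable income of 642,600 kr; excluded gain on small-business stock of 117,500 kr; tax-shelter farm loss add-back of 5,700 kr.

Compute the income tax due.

Book-profits minimum tax:
  Adjusted income: 642,600 kr + 117,500 kr + 5,700 kr = 765,800 kr
  Less exemption 91,000 kr → base 674,800 kr
  674,800 kr × 12% = 80,976 kr

Regular tax:
  642,600 kr × 10% = 64,260 kr

80,976 kr > 64,260 kr, so the book-profits minimum tax is the binding amount.

80,976 kr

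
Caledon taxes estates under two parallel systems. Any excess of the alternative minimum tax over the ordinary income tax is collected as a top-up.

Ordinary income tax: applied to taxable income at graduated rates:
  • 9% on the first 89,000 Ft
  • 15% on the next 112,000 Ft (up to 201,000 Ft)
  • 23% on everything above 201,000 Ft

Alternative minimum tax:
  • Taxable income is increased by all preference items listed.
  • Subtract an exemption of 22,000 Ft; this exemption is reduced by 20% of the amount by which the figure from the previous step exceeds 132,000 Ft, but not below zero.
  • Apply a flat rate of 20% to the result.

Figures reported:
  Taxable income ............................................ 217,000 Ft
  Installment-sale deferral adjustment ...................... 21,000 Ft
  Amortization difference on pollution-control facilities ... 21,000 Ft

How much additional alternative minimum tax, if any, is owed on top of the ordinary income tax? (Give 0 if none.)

Alternative minimum tax:
  Adjusted income: 217,000 Ft + 21,000 Ft + 21,000 Ft = 259,000 Ft
  Exemption: 20% × (259,000 Ft − 132,000 Ft) = 25,400 Ft ≥ 22,000 Ft, so the exemption is fully phased out
  Base: 259,000 Ft − 0 Ft = 259,000 Ft
  259,000 Ft × 20% = 51,800 Ft

Ordinary income tax:
  89,000 Ft × 9% = 8,010 Ft
  112,000 Ft × 15% = 16,800 Ft
  16,000 Ft × 23% = 3,680 Ft
  → 28,490 Ft

Excess of alternative minimum tax over ordinary income tax: 51,800 Ft − 28,490 Ft = 23,310 Ft.

23,310 Ft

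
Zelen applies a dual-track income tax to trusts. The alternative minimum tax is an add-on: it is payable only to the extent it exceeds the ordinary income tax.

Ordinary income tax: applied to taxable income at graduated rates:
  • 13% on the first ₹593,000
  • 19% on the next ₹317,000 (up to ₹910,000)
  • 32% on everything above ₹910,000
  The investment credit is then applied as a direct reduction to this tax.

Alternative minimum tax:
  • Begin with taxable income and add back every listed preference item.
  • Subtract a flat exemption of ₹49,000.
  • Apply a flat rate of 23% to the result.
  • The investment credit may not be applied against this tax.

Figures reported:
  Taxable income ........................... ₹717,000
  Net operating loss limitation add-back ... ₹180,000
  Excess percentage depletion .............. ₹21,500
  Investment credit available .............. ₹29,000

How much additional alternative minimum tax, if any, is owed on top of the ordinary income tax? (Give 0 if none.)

Alternative minimum tax:
  Adjusted income: ₹717,000 + ₹180,000 + ₹21,500 = ₹918,500
  Less exemption ₹49,000 → base ₹869,500
  ₹869,500 × 23% = ₹199,985

Ordinary income tax:
  ₹593,000 × 13% = ₹77,090
  ₹124,000 × 19% = ₹23,560
  → ₹100,650
  Less investment credit ₹29,000 → ₹71,650

Excess of alternative minimum tax over ordinary income tax: ₹199,985 − ₹71,650 = ₹128,335.

₹128,335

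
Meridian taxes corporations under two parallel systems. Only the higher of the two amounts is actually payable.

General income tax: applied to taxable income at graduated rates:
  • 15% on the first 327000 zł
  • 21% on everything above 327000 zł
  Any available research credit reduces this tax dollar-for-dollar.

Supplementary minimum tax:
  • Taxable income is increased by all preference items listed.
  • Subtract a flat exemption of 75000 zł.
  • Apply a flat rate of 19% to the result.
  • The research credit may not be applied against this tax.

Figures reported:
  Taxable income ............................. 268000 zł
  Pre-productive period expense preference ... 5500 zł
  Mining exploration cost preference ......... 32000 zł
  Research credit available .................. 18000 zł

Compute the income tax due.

43795 zł

Supplementary minimum tax:
  Adjusted income: 268000 zł + 5500 zł + 32000 zł = 305500 zł
  Less exemption 75000 zł → base 230500 zł
  230500 zł × 19% = 43795 zł

General income tax:
  268000 zł × 15% = 40200 zł
  Less research credit 18000 zł → 22200 zł

43795 zł > 22200 zł, so the supplementary minimum tax is the binding amount.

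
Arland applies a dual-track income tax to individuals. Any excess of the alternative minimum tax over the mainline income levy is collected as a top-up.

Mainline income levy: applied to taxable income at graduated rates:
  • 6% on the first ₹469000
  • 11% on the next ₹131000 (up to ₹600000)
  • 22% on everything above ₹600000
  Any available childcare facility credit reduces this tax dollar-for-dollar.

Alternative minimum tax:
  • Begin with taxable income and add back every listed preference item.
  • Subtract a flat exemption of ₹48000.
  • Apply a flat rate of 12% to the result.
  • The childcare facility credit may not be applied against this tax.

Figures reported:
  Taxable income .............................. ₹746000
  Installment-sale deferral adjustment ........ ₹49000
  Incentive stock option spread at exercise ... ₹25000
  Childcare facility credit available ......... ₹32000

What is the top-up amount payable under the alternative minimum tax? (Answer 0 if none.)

₹49970

Mainline income levy:
  ₹469000 × 6% = ₹28140
  ₹131000 × 11% = ₹14410
  ₹146000 × 22% = ₹32120
  → ₹74670
  Less childcare facility credit ₹32000 → ₹42670

Alternative minimum tax:
  Adjusted income: ₹746000 + ₹49000 + ₹25000 = ₹820000
  Less exemption ₹48000 → base ₹772000
  ₹772000 × 12% = ₹92640

Excess of alternative minimum tax over mainline income levy: ₹92640 − ₹42670 = ₹49970.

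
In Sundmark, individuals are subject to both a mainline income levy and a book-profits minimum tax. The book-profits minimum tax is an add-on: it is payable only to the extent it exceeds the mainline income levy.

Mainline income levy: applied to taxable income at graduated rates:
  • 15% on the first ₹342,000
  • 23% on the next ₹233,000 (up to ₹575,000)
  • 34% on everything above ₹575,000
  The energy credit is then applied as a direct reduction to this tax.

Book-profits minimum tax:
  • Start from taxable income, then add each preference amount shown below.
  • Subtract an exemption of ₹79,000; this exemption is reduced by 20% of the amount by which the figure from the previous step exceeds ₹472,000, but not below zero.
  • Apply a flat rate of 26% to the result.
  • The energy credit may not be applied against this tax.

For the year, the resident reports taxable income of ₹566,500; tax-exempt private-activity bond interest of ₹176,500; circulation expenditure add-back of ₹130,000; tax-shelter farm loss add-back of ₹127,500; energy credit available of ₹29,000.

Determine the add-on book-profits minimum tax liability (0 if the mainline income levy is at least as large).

₹186,195

Book-profits minimum tax:
  Adjusted income: ₹566,500 + ₹176,500 + ₹130,000 + ₹127,500 = ₹1,000,500
  Exemption: 20% × (₹1,000,500 − ₹472,000) = ₹105,700 ≥ ₹79,000, so the exemption is fully phased out
  Base: ₹1,000,500 − ₹0 = ₹1,000,500
  ₹1,000,500 × 26% = ₹260,130

Mainline income levy:
  ₹342,000 × 15% = ₹51,300
  ₹224,500 × 23% = ₹51,635
  → ₹102,935
  Less energy credit ₹29,000 → ₹73,935

Excess of book-profits minimum tax over mainline income levy: ₹260,130 − ₹73,935 = ₹186,195.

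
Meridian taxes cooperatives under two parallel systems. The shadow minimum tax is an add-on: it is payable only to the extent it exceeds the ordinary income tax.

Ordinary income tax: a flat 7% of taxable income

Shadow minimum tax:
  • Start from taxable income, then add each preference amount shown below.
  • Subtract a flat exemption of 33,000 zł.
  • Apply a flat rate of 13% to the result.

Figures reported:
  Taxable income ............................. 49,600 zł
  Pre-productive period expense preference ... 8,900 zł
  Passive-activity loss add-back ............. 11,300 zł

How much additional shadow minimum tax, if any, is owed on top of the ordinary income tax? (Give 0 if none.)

1,312 zł

Shadow minimum tax:
  Adjusted income: 49,600 zł + 8,900 zł + 11,300 zł = 69,800 zł
  Less exemption 33,000 zł → base 36,800 zł
  36,800 zł × 13% = 4,784 zł

Ordinary income tax:
  49,600 zł × 7% = 3,472 zł

Excess of shadow minimum tax over ordinary income tax: 4,784 zł − 3,472 zł = 1,312 zł.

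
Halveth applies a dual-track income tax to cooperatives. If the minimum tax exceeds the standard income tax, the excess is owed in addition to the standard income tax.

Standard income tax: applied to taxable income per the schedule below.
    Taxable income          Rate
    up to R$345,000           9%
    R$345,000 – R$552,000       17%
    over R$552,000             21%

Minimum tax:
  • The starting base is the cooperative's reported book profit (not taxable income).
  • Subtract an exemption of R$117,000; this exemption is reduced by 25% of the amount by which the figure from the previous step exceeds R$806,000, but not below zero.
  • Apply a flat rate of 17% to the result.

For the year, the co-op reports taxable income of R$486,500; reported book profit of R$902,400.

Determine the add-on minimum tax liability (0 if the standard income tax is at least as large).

R$82,510

Minimum tax:
  Base (reported book profit): R$902,400
  Exemption: R$117,000 − 25% × (R$902,400 − R$806,000) = R$117,000 − R$24,100 = R$92,900
  Base: R$902,400 − R$92,900 = R$809,500
  R$809,500 × 17% = R$137,615

Standard income tax:
  R$345,000 × 9% = R$31,050
  R$141,500 × 17% = R$24,055
  → R$55,105

Excess of minimum tax over standard income tax: R$137,615 − R$55,105 = R$82,510.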